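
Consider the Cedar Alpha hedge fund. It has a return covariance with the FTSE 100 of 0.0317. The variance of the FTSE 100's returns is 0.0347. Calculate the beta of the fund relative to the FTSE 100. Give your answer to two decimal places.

0.91

β = Cov(Rp, Rm) / Var(Rm) = 0.0317 / 0.0347 = 0.9135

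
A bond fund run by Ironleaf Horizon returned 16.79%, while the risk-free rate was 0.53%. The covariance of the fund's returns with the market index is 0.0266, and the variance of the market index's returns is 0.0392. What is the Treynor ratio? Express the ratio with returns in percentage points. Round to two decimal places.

23.96

β = Cov / Var = 0.0266 / 0.0392 = 0.6786
Treynor = (Rp − Rf) / β = (16.79% − 0.53%) / 0.6786 = 16.26 / 0.6786 = 23.9611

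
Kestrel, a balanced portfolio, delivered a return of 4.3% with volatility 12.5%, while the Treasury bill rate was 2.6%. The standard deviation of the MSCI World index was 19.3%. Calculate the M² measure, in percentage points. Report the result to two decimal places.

5.22

Sharpe = (Rp − Rf) / σp = (4.3% − 2.6%) / 12.5% = 0.1360
M² = Rf + Sharpe × σm = 2.6% + 0.1360 × 19.3% = 5.2248%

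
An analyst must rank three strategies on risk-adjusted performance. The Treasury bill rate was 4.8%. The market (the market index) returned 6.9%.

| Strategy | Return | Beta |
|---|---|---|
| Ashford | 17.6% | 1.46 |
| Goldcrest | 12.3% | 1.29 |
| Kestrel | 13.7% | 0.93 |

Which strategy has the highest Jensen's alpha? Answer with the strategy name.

Ashford: α = 17.6% − [4.8% + 1.46 × (6.9% − 4.8%)] = 9.734
Goldcrest: α = 12.3% − [4.8% + 1.29 × (6.9% − 4.8%)] = 4.791
Kestrel: α = 13.7% − [4.8% + 0.93 × (6.9% − 4.8%)] = 6.947
Highest: Ashford (9.734).

Ashford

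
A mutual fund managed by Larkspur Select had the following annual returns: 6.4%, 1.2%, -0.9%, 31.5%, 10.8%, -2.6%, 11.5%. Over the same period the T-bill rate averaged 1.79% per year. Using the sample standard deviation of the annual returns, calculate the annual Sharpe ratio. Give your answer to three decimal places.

0.557

r̄ = (6.4 + 1.2 − 0.9 + 31.5 + 10.8 − 2.6 + 11.5) / 7 = 57.90 / 7 = 8.2714%
Σ(r − r̄)² = (6.4 − 8.2714)² + (1.2 − 8.2714)² + (-0.9 − 8.2714)² + … = 812.1943
sample σ = √(812.1943 / 6) = √135.3657 = 11.6347%
Sharpe = (r̄ − rf) / σ = (8.2714 − 1.79) / 11.6347 = 6.4814 / 11.6347 = 0.5571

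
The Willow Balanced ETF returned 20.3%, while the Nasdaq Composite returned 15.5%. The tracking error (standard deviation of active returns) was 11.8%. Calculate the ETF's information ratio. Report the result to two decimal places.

IR = (Rp − Rb) / TE = (20.3% − 15.5%) / 11.8% = 4.80% / 11.8% = 0.4068

0.41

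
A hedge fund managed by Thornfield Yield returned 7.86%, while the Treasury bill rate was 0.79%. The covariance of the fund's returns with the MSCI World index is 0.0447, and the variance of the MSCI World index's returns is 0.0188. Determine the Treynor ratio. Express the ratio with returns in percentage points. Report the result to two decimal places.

2.97

β = Cov / Var = 0.0447 / 0.0188 = 2.3777
Treynor = (Rp − Rf) / β = (7.86% − 0.79%) / 2.3777 = 7.07 / 2.3777 = 2.9735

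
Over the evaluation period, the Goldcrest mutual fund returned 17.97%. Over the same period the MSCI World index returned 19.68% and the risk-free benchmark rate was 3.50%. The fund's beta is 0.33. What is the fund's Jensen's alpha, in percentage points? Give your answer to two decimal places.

9.13

CAPM expected return = Rf + β(Rm − Rf) = 3.50% + 0.33 × (19.68% − 3.50%) = 3.5 + 0.33 × 16.18 = 8.8394%
Jensen's α = Rp − E[R] = 17.97% − 8.8394% = 9.1306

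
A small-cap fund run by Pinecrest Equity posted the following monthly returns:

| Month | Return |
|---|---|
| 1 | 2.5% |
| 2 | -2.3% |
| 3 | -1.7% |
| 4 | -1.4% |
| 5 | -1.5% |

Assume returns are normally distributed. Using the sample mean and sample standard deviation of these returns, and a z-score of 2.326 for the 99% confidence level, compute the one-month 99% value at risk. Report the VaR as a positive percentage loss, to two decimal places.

5.35

μ = (2.5 − 2.3 − 1.7 − 1.4 − 1.5) / 5 = -0.8800%
Σ(r − μ)² = (2.5 − (-0.8800))² + (-2.3 − (-0.8800))² + (-1.7 − (-0.8800))² + … = 14.7680
sample σ = √(14.7680 / 4) = √3.6920 = 1.9215%
VaR = −(μ − z·σ) = −(-0.8800 − 2.326 × 1.9215) = −(-5.3494) = 5.3494%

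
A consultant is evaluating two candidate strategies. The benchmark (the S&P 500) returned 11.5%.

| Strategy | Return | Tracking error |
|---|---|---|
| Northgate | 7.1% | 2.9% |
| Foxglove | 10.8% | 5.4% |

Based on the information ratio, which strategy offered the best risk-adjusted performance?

Northgate: IR = (7.1% − 11.5%) / 2.9% = -1.517
Foxglove: IR = (10.8% − 11.5%) / 5.4% = -0.130
Highest: Foxglove (-0.130).

Foxglove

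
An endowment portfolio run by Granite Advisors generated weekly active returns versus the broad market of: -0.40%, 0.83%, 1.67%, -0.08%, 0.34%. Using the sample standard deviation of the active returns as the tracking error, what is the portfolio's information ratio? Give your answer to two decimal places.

r̄ = (-0.4 + 0.83 + 1.67 − 0.08 + 0.34) / 5 = 2.360 / 5 = 0.4720%
Σ(r − r̄)² = 2.6459; sample σ = √(2.6459/4) = 0.8133%
IR = r̄ / tracking error = 0.4720 / 0.8133 = 0.5804

0.58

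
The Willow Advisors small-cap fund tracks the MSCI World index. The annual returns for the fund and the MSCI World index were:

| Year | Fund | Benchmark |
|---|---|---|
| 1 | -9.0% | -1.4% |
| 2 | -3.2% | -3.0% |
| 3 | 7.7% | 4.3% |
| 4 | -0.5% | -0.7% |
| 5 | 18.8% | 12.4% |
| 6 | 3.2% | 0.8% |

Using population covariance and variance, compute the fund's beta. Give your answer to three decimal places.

1.614

r̄p = 2.8333%,  r̄m = 2.0667%
Cov = Σ(rp − r̄p)(rm − r̄m) / 6 = 42.7011
Var(rm) = Σ(rm − r̄m)² / 6 = 26.4522
β = Cov / Var = 42.7011 / 26.4522 = 1.6143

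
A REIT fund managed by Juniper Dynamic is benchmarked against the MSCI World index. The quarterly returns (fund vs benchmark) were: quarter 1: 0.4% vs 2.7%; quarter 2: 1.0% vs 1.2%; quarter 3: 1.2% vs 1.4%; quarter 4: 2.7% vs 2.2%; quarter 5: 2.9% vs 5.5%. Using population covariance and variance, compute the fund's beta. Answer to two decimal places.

r̄p = 1.6400%,  r̄m = 2.6000%
Cov = Σ(rp − r̄p)(rm − r̄m) / 5 = 0.9060
Var(rm) = Σ(rm − r̄m)² / 5 = 2.3960
β = Cov / Var = 0.9060 / 2.3960 = 0.3781

0.38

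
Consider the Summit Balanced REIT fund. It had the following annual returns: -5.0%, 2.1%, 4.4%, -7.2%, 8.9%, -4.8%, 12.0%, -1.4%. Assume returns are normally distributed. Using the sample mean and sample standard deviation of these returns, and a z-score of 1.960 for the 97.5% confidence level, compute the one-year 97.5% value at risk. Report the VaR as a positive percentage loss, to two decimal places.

12.51

r̄ = (-5 + 2.1 + 4.4 − 7.2 + 8.9 − 4.8 + 12 − 1.4) / 8 = 1.1250%
Σ(r − r̄)² = (-5 − 1.1250)² + (2.1 − 1.1250)² + … = 338.6950
sample σ = √(338.6950 / 7) = √48.3850 = 6.9559%
VaR = −(r̄ − z·σ) = −(1.1250 − 1.960 × 6.9559) = −(-12.5086) = 12.5086%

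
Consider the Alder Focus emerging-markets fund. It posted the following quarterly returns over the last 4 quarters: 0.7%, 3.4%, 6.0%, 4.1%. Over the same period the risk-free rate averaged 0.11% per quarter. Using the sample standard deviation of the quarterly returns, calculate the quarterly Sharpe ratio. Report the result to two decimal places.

1.57

r̄ = (0.7 + 3.4 + 6 + 4.1) / 4 = 3.5500%
Sample std dev = √[14.4500 / 3] = 2.1947%
Sharpe = (r̄ − rf) / σ = (3.5500 − 0.11) / 2.1947 = 3.4400 / 2.1947 = 1.5674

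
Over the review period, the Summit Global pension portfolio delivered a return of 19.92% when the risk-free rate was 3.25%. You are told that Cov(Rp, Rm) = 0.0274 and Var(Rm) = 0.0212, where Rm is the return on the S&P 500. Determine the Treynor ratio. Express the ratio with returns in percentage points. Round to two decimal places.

12.90

β = Cov / Var = 0.0274 / 0.0212 = 1.2925
Treynor = (Rp − Rf) / β = (19.92% − 3.25%) / 1.2925 = 16.67 / 1.2925 = 12.8975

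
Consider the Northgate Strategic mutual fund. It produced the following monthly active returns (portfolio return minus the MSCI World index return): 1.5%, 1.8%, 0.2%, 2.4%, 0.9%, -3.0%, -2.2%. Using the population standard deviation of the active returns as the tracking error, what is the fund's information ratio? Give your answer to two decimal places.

μ = (1.5 + 1.8 + 0.2 + 2.4 + 0.9 − 3 − 2.2) / 7 = 0.2286%
Population σ = √[Σ(r − μ)² / 7] = √[25.5743 / 7] = √3.6535 = 1.9114%
IR = μ / tracking error = 0.2286 / 1.9114 = 0.1196

0.12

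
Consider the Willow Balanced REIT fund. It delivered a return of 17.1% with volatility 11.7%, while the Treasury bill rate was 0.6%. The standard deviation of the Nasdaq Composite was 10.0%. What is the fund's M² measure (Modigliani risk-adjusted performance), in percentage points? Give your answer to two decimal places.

14.70

Sharpe = (Rp − Rf) / σp = (17.1% − 0.6%) / 11.7% = 1.4103
M² = Rf + Sharpe × σm = 0.6% + 1.4103 × 10.0% = 14.7030%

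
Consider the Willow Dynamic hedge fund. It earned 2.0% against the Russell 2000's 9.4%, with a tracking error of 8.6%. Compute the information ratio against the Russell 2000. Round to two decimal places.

IR = (Rp − Rb) / TE = (2.0% − 9.4%) / 8.6% = -7.40% / 8.6% = -0.8605

-0.86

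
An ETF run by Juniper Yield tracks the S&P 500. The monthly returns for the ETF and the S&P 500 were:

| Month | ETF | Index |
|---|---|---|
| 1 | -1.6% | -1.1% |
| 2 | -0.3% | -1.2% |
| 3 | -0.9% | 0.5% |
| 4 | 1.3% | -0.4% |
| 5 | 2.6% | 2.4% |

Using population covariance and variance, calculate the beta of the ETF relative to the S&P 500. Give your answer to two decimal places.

r̄p = 0.2200%,  r̄m = 0.0400%
Cov = Σ(rp − r̄p)(rm − r̄m) / 5 = 1.4692
Var(rm) = Σ(rm − r̄m)² / 5 = 1.7624
β = Cov / Var = 1.4692 / 1.7624 = 0.8336

0.83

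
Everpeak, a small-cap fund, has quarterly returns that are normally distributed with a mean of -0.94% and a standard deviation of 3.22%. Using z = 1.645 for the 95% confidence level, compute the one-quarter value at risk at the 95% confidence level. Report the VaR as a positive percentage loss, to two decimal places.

VaR (as % loss) = −(μ − z·σ) = −(-0.94% − 1.645 × 3.22%) = −(-6.2369%) = 6.2369%

6.24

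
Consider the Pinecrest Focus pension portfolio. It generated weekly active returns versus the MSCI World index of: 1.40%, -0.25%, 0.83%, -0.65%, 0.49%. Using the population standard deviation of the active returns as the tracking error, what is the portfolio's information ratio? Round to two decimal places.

Mean return r̄ = 1.820 / 5 = 0.3640%
Σ(r − r̄)² = (1.4 − 0.3640)² + (-0.25 − 0.3640)² + (0.83 − 0.3640)² + … = 2.7115
σ = √[2.7115 / 5] = 0.7364%
IR = r̄ / tracking error = 0.3640 / 0.7364 = 0.4943

0.49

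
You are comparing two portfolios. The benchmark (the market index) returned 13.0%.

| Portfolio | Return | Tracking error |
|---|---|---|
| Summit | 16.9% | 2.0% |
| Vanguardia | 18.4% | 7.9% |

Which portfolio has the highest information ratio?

Summit: IR = (16.9% − 13.0%) / 2.0% = 1.950
Vanguardia: IR = (18.4% − 13.0%) / 7.9% = 0.684
Highest: Summit (1.950).

Summit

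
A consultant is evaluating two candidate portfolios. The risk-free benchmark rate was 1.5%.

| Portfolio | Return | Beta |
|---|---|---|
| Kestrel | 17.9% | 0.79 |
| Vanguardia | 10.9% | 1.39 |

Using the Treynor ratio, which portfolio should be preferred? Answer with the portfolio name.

Kestrel

Kestrel: Treynor = (17.9% − 1.5%) / 0.79 = 20.759
Vanguardia: Treynor = (10.9% − 1.5%) / 1.39 = 6.763
Highest: Kestrel (20.759).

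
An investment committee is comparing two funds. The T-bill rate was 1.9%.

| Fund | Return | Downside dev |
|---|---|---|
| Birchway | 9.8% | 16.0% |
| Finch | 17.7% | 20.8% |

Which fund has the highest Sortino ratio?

Birchway: Sortino ratio = (9.8% − 1.9%) / 16.0% = 0.494
Finch: Sortino ratio = (17.7% − 1.9%) / 20.8% = 0.760
Highest: Finch (0.760).

Finch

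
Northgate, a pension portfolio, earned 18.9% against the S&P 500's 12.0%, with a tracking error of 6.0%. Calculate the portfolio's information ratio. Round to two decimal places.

IR = (Rp − Rb) / TE = (18.9% − 12.0%) / 6.0% = 6.90% / 6.0% = 1.1500

1.15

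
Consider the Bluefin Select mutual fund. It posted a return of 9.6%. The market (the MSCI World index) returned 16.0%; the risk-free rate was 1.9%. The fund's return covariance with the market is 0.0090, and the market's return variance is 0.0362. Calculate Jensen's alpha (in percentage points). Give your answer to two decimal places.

4.19

β = Cov / Var = 0.0090 / 0.0362 = 0.2486
E[R] = Rf + β(Rm − Rf) = 1.9% + 0.2486 × (16.0% − 1.9%) = 5.4053%
α = Rp − E[R] = 9.6% − 5.4053% = 4.1947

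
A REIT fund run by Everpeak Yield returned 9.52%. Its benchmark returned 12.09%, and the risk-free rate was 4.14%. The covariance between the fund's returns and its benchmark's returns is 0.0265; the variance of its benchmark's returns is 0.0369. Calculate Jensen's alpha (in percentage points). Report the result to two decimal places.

-0.33

β = Cov / Var = 0.0265 / 0.0369 = 0.7182
E[R] = Rf + β(Rm − Rf) = 4.14% + 0.7182 × (12.09% − 4.14%) = 9.8497%
α = Rp − E[R] = 9.52% − 9.8497% = -0.3297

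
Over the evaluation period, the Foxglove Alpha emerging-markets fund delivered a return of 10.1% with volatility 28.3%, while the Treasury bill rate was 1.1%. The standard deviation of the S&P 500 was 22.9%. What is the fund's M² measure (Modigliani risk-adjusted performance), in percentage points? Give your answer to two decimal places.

8.38

Sharpe = (Rp − Rf) / σp = (10.1% − 1.1%) / 28.3% = 0.3180
M² = Rf + Sharpe × σm = 1.1% + 0.3180 × 22.9% = 8.3822%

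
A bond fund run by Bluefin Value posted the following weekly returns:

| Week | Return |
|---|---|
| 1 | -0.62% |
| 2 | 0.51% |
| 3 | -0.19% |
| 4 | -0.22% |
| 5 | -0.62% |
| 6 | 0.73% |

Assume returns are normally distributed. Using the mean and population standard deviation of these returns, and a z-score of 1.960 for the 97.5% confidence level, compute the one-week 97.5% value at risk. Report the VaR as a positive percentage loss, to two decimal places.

r̄ = (-0.62 + 0.51 − 0.19 − 0.22 − 0.62 + 0.73) / 6 = -0.0683%
Population std dev = √[1.6183 / 6] = 0.5193%
VaR = −(r̄ − z·σ) = −(-0.0683 − 1.960 × 0.5193) = −(-1.0861) = 1.0861%

1.09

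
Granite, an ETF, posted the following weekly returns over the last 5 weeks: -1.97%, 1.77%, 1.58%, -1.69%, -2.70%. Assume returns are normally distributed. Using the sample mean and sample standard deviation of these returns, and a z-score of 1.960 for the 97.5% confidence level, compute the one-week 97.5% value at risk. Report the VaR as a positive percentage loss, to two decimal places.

4.74

μ = (-1.97 + 1.77 + 1.58 − 1.69 − 2.7) / 5 = -0.6020%
Σ(r − μ)² = (-1.97 − (-0.6020))² + (1.77 − (-0.6020))² + (1.58 − (-0.6020))² + … = 17.8443
sample σ = √(17.8443 / 4) = √4.4611 = 2.1121%
VaR = −(μ − z·σ) = −(-0.6020 − 1.960 × 2.1121) = −(-4.7417) = 4.7417%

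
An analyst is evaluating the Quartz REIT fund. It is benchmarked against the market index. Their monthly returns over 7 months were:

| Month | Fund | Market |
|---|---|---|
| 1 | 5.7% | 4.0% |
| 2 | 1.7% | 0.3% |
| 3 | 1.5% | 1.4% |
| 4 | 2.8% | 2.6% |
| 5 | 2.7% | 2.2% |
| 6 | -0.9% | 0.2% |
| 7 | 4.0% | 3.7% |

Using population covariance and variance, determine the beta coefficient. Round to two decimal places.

r̄p = 2.5000%,  r̄m = 2.0571%
Cov = Σ(rp − r̄p)(rm − r̄m) / 7 = 2.4643
Var(rm) = Σ(rm − r̄m)² / 7 = 1.9653
β = Cov / Var = 2.4643 / 1.9653 = 1.2539

1.25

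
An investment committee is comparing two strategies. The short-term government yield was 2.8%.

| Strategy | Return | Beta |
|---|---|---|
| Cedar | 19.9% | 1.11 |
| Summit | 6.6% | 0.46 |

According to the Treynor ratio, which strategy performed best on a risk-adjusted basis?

Cedar

Cedar: Treynor = (19.9% − 2.8%) / 1.11 = 15.405
Summit: Treynor = (6.6% − 2.8%) / 0.46 = 8.261
Highest: Cedar (15.405).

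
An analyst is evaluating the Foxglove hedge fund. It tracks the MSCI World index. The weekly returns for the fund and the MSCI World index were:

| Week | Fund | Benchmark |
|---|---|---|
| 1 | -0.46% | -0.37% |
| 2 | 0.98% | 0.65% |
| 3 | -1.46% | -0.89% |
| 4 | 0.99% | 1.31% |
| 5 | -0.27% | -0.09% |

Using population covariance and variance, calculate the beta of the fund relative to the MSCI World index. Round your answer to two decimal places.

r̄p = -0.0440%,  r̄m = 0.1220%
Cov = Σ(rp − r̄p)(rm − r̄m) / 5 = 0.6909
Var(rm) = Σ(rm − r̄m)² / 5 = 0.6003
β = Cov / Var = 0.6909 / 0.6003 = 1.1509

1.15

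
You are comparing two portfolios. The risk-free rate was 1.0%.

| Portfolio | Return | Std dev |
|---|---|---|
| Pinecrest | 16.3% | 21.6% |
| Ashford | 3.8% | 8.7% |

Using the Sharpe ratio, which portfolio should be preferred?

Pinecrest: Sharpe ratio = (16.3% − 1.0%) / 21.6% = 0.708
Ashford: Sharpe ratio = (3.8% − 1.0%) / 8.7% = 0.322
Highest: Pinecrest (0.708).

Pinecrest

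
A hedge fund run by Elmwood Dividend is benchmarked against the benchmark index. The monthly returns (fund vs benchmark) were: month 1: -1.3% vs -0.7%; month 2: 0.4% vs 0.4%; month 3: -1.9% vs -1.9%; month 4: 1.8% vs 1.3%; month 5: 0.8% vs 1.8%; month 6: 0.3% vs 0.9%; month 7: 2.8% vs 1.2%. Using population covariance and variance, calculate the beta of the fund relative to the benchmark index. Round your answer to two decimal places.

r̄p = 0.4143%,  r̄m = 0.4286%
Cov = Σ(rp − r̄p)(rm − r̄m) / 7 = 1.5496
Var(rm) = Σ(rm − r̄m)² / 7 = 1.4506
β = Cov / Var = 1.5496 / 1.4506 = 1.0682

1.07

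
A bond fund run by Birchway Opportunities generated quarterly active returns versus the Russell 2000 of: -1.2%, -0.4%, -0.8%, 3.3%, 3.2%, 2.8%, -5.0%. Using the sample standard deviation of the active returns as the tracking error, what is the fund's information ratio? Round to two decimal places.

0.09

μ = (-1.2 − 0.4 − 0.8 + 3.3 + 3.2 + 2.8 − 5) / 7 = 0.2714%
Sample std dev = √[55.6943 / 6] = 3.0467%
IR = μ / tracking error = 0.2714 / 3.0467 = 0.0891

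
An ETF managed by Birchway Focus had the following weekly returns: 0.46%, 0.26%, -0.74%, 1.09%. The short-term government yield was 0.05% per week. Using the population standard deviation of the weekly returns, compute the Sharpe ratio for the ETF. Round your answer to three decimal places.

r̄ = (0.46 + 0.26 − 0.74 + 1.09) / 4 = 1.070 / 4 = 0.2675%
Population σ = √[Σ(r − r̄)² / 4] = √[1.7287 / 4] = √0.4322 = 0.6574%
Sharpe = (r̄ − rf) / σ = (0.2675 − 0.05) / 0.6574 = 0.2175 / 0.6574 = 0.3308

0.331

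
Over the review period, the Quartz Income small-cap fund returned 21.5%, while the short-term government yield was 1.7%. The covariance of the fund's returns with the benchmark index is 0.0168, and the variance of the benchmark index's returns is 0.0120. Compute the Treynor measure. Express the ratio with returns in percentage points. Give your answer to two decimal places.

14.14

β = Cov / Var = 0.0168 / 0.0120 = 1.4000
Treynor = (Rp − Rf) / β = (21.5% − 1.7%) / 1.4000 = 19.80 / 1.4000 = 14.1429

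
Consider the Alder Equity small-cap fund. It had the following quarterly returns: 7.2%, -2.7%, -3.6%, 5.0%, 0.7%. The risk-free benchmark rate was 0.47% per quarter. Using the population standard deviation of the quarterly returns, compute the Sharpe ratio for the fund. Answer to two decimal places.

r̄ = (7.2 − 2.7 − 3.6 + 5 + 0.7) / 5 = 1.3200%
Σ(r − r̄)² = (7.2 − 1.3200)² + (-2.7 − 1.3200)² + … = 88.8680
population σ = √(88.8680 / 5) = √17.7736 = 4.2159%
Sharpe = (r̄ − rf) / σ = (1.3200 − 0.47) / 4.2159 = 0.8500 / 4.2159 = 0.2016

0.20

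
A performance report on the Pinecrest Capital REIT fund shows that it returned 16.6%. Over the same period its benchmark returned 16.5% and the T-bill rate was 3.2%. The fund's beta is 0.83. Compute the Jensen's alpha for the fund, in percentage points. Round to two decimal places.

2.36

CAPM expected return = Rf + β(Rm − Rf) = 3.2% + 0.83 × (16.5% − 3.2%) = 3.2 + 0.83 × 13.30 = 14.2390%
Jensen's α = Rp − E[R] = 16.6% − 14.2390% = 2.3610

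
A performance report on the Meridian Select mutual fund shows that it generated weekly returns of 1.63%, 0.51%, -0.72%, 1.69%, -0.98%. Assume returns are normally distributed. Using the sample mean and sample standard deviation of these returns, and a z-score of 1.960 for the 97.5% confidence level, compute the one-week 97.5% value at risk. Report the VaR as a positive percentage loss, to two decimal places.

2.04

Mean return μ = 2.130 / 5 = 0.4260%
Σ(r − μ)² = 6.3445; sample σ = √(6.3445/4) = 1.2594%
VaR = −(μ − z·σ) = −(0.4260 − 1.960 × 1.2594) = −(-2.0424) = 2.0424%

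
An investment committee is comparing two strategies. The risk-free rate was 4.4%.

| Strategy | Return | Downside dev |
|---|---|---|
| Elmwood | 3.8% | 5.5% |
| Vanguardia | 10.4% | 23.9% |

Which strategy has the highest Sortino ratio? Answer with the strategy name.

Elmwood: Sortino ratio = (3.8% − 4.4%) / 5.5% = -0.109
Vanguardia: Sortino ratio = (10.4% − 4.4%) / 23.9% = 0.251
Highest: Vanguardia (0.251).

Vanguardia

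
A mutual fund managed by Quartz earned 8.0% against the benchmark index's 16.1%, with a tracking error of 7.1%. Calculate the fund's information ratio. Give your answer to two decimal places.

IR = (Rp − Rb) / TE = (8.0% − 16.1%) / 7.1% = -8.10% / 7.1% = -1.1408

-1.14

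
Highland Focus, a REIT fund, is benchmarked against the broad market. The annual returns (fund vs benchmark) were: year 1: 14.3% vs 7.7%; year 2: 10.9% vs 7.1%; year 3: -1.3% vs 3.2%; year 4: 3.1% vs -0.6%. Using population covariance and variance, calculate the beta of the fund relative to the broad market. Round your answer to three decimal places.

1.435

r̄p = 6.7500%,  r̄m = 4.3500%
Cov = Σ(rp − r̄p)(rm − r̄m) / 4 = 16.0075
Var(rm) = Σ(rm − r̄m)² / 4 = 11.1525
β = Cov / Var = 16.0075 / 11.1525 = 1.4353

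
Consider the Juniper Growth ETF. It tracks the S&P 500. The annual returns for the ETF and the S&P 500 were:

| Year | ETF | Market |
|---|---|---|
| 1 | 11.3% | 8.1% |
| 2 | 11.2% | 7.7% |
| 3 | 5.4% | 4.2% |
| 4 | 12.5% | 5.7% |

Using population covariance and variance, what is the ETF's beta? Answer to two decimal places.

1.22

r̄p = 10.1000%,  r̄m = 6.4250%
Cov = Σ(rp − r̄p)(rm − r̄m) / 4 = 3.0325
Var(rm) = Σ(rm − r̄m)² / 4 = 2.4769
β = Cov / Var = 3.0325 / 2.4769 = 1.2243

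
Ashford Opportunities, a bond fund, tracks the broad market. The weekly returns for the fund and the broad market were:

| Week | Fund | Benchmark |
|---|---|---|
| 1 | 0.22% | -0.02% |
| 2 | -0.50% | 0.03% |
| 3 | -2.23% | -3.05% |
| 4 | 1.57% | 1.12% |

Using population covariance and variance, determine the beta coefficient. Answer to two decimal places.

r̄p = -0.2350%,  r̄m = -0.4800%
Cov = Σ(rp − r̄p)(rm − r̄m) / 4 = 2.0223
Var(rm) = Σ(rm − r̄m)² / 4 = 2.4092
β = Cov / Var = 2.0223 / 2.4092 = 0.8394

0.84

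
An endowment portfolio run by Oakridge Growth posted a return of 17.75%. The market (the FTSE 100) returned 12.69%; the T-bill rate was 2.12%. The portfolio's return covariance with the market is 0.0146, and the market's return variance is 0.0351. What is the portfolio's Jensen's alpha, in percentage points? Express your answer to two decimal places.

β = Cov / Var = 0.0146 / 0.0351 = 0.4160
E[R] = Rf + β(Rm − Rf) = 2.12% + 0.4160 × (12.69% − 2.12%) = 6.5171%
α = Rp − E[R] = 17.75% − 6.5171% = 11.2329

11.23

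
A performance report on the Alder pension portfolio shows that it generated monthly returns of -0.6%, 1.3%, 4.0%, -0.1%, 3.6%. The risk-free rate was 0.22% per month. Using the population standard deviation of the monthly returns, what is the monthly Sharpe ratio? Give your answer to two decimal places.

0.76

μ = (-0.6 + 1.3 + 4 − 0.1 + 3.6) / 5 = 1.6400%
Σ(r − μ)² = (-0.6 − 1.6400)² + (1.3 − 1.6400)² + (4 − 1.6400)² + … = 17.5720
population σ = √(17.5720 / 5) = √3.5144 = 1.8747%
Sharpe = (μ − rf) / σ = (1.6400 − 0.22) / 1.8747 = 1.4200 / 1.8747 = 0.7575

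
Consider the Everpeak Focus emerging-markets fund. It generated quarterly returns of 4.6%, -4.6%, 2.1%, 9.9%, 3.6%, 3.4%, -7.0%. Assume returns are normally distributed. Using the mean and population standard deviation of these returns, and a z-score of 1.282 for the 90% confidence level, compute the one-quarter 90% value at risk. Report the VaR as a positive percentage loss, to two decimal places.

5.10

r̄ = (4.6 − 4.6 + 2.1 + 9.9 + 3.6 + 3.4 − 7) / 7 = 12.00 / 7 = 1.7143%
Population std dev = √[197.6886 / 7] = 5.3142%
VaR = −(r̄ − z·σ) = −(1.7143 − 1.282 × 5.3142) = −(-5.0985) = 5.0985%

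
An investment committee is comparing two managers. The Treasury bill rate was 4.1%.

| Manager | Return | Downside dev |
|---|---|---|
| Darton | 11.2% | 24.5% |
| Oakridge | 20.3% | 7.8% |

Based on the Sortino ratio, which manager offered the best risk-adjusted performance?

Oakridge

Darton: Sortino ratio = (11.2% − 4.1%) / 24.5% = 0.290
Oakridge: Sortino ratio = (20.3% − 4.1%) / 7.8% = 2.077
Highest: Oakridge (2.077).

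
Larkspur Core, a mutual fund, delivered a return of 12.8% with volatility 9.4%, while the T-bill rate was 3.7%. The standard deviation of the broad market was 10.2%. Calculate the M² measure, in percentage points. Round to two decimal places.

Sharpe = (Rp − Rf) / σp = (12.8% − 3.7%) / 9.4% = 0.9681
M² = Rf + Sharpe × σm = 3.7% + 0.9681 × 10.2% = 13.5746%

13.57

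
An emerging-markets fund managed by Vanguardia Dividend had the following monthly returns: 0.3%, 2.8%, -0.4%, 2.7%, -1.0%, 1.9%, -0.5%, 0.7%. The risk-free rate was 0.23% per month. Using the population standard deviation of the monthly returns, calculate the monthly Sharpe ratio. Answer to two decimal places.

0.42

μ = (0.3 + 2.8 − 0.4 + 2.7 − 1 + 1.9 − 0.5 + 0.7) / 8 = 0.8125%
Σ(r − μ)² = 15.4488; population σ = √(15.4488/8) = 1.3896%
Sharpe = (μ − rf) / σ = (0.8125 − 0.23) / 1.3896 = 0.5825 / 1.3896 = 0.4192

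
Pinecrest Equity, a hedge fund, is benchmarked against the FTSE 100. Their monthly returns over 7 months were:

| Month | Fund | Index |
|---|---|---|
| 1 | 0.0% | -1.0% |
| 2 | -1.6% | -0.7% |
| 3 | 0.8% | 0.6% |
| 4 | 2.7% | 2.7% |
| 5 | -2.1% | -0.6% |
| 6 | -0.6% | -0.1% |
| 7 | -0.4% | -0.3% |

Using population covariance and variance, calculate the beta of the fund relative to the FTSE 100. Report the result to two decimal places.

r̄p = -0.1714%,  r̄m = 0.0857%
Cov = Σ(rp − r̄p)(rm − r̄m) / 7 = 1.4904
Var(rm) = Σ(rm − r̄m)² / 7 = 1.3641
β = Cov / Var = 1.4904 / 1.3641 = 1.0926

1.09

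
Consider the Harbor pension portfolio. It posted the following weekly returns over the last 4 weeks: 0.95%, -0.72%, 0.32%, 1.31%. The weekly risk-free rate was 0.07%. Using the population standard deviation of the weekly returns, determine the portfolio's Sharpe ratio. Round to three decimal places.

μ = (0.95 − 0.72 + 0.32 + 1.31) / 4 = 1.860 / 4 = 0.4650%
Population std dev = √[2.3745 / 4] = 0.7705%
Sharpe = (μ − rf) / σ = (0.4650 − 0.07) / 0.7705 = 0.3950 / 0.7705 = 0.5127

0.513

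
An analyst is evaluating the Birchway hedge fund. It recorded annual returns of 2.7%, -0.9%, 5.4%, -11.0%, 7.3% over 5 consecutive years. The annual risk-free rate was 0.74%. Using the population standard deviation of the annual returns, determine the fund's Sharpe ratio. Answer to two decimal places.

r̄ = (2.7 − 0.9 + 5.4 − 11 + 7.3) / 5 = 0.7000%
Σ(r − r̄)² = 209.1000; population σ = √(209.1000/5) = 6.4668%
Sharpe = (r̄ − rf) / σ = (0.7000 − 0.74) / 6.4668 = -0.0400 / 6.4668 = -0.0062

-0.01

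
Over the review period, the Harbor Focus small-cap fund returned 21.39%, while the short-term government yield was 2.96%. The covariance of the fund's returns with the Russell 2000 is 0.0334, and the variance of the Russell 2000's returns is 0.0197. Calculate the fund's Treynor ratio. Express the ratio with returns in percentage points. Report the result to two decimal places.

β = Cov / Var = 0.0334 / 0.0197 = 1.6954
Treynor = (Rp − Rf) / β = (21.39% − 2.96%) / 1.6954 = 18.43 / 1.6954 = 10.8706

10.87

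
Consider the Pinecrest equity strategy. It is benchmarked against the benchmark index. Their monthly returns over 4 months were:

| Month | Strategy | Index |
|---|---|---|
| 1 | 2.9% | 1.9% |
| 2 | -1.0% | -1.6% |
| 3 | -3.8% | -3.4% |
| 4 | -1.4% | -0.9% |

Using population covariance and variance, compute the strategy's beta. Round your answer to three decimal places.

r̄p = -0.8250%,  r̄m = -1.0000%
Cov = Σ(rp − r̄p)(rm − r̄m) / 4 = 4.4975
Var(rm) = Σ(rm − r̄m)² / 4 = 3.6350
β = Cov / Var = 4.4975 / 3.6350 = 1.2373

1.237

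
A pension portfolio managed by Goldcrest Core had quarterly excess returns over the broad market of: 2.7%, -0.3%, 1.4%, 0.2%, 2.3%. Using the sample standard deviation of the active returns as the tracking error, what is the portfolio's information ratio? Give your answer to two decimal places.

0.97

r̄ = (2.7 − 0.3 + 1.4 + 0.2 + 2.3) / 5 = 1.2600%
Σ(r − r̄)² = (2.7 − 1.2600)² + (-0.3 − 1.2600)² + … = 6.7320
sample σ = √(6.7320 / 4) = √1.6830 = 1.2973%
IR = r̄ / tracking error = 1.2600 / 1.2973 = 0.9712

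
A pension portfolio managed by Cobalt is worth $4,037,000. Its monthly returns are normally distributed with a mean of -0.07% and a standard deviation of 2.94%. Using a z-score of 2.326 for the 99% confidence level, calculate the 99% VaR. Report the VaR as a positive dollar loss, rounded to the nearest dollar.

$278,894

Return at the 99% tail: μ − z·σ = -0.07% − 2.326 × 2.94% = -0.07 − 6.83844 = -6.90844%
VaR = −(-6.90844%) × $4,037,000 = 6.90844% × $4,037,000 = $278,894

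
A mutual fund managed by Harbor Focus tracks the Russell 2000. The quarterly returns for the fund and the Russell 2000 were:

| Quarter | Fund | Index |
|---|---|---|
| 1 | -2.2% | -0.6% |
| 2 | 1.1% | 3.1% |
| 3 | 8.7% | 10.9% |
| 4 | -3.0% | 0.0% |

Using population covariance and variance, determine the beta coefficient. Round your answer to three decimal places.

r̄p = 1.1500%,  r̄m = 3.3500%
Cov = Σ(rp − r̄p)(rm − r̄m) / 4 = 21.0375
Var(rm) = Σ(rm − r̄m)² / 4 = 20.9725
β = Cov / Var = 21.0375 / 20.9725 = 1.0031

1.003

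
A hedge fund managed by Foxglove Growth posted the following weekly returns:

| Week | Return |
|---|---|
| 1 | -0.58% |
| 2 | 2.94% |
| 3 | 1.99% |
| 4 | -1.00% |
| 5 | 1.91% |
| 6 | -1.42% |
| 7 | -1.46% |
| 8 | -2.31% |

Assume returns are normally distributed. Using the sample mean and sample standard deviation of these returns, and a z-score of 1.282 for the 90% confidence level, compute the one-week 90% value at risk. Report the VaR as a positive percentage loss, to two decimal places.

2.51

r̄ = (-0.58 + 2.94 + 1.99 − 1 + 1.91 − 1.42 − 1.46 − 2.31) / 8 = 0.0088%
Sample σ = √[Σ(r − r̄)² / 7] = √[27.0717 / 7] = √3.8674 = 1.9666%
VaR = −(r̄ − z·σ) = −(0.0088 − 1.282 × 1.9666) = −(-2.5124) = 2.5124%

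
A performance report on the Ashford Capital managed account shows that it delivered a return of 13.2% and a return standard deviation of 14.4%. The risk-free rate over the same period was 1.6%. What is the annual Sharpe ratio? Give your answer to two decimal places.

Sharpe = (Rp − Rf) / σp = (13.2% − 1.6%) / 14.4% = 11.60% / 14.4% = 0.8056

0.81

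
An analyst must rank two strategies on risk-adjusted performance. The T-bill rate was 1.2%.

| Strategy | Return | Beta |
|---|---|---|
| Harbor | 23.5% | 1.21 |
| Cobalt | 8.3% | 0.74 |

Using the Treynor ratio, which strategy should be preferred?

Harbor

Harbor: Treynor = (23.5% − 1.2%) / 1.21 = 18.430
Cobalt: Treynor = (8.3% − 1.2%) / 0.74 = 9.595
Highest: Harbor (18.430).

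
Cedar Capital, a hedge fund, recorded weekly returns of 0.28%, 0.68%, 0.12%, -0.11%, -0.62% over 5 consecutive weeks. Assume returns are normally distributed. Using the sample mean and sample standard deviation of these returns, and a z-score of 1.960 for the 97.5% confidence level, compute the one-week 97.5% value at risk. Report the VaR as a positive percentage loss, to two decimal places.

0.87

Mean return r̄ = 0.350 / 5 = 0.0700%
Sample σ = √[Σ(r − r̄)² / 4] = √[0.9272 / 4] = √0.2318 = 0.4815%
VaR = −(r̄ − z·σ) = −(0.0700 − 1.960 × 0.4815) = −(-0.8737) = 0.8737%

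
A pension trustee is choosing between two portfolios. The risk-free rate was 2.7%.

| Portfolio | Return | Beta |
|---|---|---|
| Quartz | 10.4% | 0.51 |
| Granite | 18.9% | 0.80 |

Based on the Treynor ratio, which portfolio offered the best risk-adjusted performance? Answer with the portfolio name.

Quartz: Treynor = (10.4% − 2.7%) / 0.51 = 15.098
Granite: Treynor = (18.9% − 2.7%) / 0.80 = 20.250
Highest: Granite (20.250).

Granite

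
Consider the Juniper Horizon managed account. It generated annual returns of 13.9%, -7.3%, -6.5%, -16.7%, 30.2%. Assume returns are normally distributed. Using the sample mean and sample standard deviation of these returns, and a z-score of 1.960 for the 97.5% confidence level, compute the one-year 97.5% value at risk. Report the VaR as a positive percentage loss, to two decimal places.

34.50

r̄ = (13.9 − 7.3 − 6.5 − 16.7 + 30.2) / 5 = 2.7200%
Σ(r − r̄)² = 1442.6880; sample σ = √(1442.6880/4) = 18.9914%
VaR = −(r̄ − z·σ) = −(2.7200 − 1.960 × 18.9914) = −(-34.5031) = 34.5031%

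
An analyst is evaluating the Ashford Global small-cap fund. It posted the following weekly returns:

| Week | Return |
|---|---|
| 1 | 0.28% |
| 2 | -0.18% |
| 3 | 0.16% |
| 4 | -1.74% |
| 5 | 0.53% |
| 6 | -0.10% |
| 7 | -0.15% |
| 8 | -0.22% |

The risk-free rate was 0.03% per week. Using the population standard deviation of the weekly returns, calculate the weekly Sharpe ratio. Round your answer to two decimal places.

-0.32

r̄ = (0.28 − 0.18 + 0.16 − 1.74 + 0.53 − 0.1 − 0.15 − 0.22) / 8 = -1.420 / 8 = -0.1775%
Σ(r − r̄)² = 3.2738; population σ = √(3.2738/8) = 0.6397%
Sharpe = (r̄ − rf) / σ = (-0.1775 − 0.03) / 0.6397 = -0.2075 / 0.6397 = -0.3244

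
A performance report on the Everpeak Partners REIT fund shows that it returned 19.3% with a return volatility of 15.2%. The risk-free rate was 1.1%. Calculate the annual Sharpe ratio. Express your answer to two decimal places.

1.20

Sharpe = (Rp − Rf) / σp = (19.3% − 1.1%) / 15.2% = 18.20% / 15.2% = 1.1974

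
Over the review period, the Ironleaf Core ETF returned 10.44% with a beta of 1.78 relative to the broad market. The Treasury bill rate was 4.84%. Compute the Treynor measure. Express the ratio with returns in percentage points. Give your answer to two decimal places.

Treynor = (Rp − Rf) / β = (10.44% − 4.84%) / 1.78 = 5.60 / 1.78 = 3.1461

3.15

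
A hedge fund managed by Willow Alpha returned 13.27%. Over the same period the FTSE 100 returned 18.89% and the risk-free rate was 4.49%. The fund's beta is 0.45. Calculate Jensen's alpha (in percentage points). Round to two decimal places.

2.30

CAPM expected return = Rf + β(Rm − Rf) = 4.49% + 0.45 × (18.89% − 4.49%) = 4.49 + 0.45 × 14.40 = 10.9700%
Jensen's α = Rp − E[R] = 13.27% − 10.9700% = 2.3000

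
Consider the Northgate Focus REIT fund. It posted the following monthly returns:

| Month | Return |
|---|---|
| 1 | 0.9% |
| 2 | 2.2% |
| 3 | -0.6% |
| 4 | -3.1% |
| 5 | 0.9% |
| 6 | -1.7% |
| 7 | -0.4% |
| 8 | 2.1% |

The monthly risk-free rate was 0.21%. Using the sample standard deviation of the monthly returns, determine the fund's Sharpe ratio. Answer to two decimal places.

Mean return μ = 0.30 / 8 = 0.0375%
Sample σ = √[Σ(r − μ)² / 7] = √[23.8788 / 7] = √3.4113 = 1.8470%
Sharpe = (μ − rf) / σ = (0.0375 − 0.21) / 1.8470 = -0.1725 / 1.8470 = -0.0934

-0.09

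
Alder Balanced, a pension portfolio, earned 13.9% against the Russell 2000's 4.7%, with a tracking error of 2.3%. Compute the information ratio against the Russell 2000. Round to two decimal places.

4.00

IR = (Rp − Rb) / TE = (13.9% − 4.7%) / 2.3% = 9.20% / 2.3% = 4.0000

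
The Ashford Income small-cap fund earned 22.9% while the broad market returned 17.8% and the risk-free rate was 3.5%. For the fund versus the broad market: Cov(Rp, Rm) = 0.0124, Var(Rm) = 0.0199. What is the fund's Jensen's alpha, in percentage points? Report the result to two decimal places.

β = Cov / Var = 0.0124 / 0.0199 = 0.6231
E[R] = Rf + β(Rm − Rf) = 3.5% + 0.6231 × (17.8% − 3.5%) = 12.4103%
α = Rp − E[R] = 22.9% − 12.4103% = 10.4897

10.49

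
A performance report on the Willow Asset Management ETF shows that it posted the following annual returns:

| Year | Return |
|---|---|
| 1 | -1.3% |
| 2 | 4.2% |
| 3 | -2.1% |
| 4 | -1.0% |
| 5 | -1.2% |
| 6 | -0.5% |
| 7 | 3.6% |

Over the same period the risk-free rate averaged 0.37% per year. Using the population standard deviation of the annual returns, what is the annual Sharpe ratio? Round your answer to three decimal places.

-0.054

r̄ = (-1.3 + 4.2 − 2.1 − 1 − 1.2 − 0.5 + 3.6) / 7 = 1.70 / 7 = 0.2429%
Σ(r − r̄)² = (-1.3 − 0.2429)² + (4.2 − 0.2429)² + (-2.1 − 0.2429)² + … = 38.9771
σ = √[38.9771 / 7] = 2.3597%
Sharpe = (r̄ − rf) / σ = (0.2429 − 0.37) / 2.3597 = -0.1271 / 2.3597 = -0.0539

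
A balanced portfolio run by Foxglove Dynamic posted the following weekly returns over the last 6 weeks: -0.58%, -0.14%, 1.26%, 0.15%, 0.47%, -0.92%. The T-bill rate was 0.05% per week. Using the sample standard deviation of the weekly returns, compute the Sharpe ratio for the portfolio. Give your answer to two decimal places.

Mean return μ = 0.240 / 6 = 0.0400%
Σ(r − μ)² = (-0.58 − 0.0400)² + (-0.14 − 0.0400)² + (1.26 − 0.0400)² + … = 3.0238
σ = √[3.0238 / 5] = 0.7777%
Sharpe = (μ − rf) / σ = (0.0400 − 0.05) / 0.7777 = -0.0100 / 0.7777 = -0.0129

-0.01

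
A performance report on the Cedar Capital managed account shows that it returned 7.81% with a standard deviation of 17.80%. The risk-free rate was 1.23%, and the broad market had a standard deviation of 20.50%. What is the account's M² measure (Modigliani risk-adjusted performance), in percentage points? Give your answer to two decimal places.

Sharpe = (Rp − Rf) / σp = (7.81% − 1.23%) / 17.80% = 0.3697
M² = Rf + Sharpe × σm = 1.23% + 0.3697 × 20.50% = 8.8089%

8.81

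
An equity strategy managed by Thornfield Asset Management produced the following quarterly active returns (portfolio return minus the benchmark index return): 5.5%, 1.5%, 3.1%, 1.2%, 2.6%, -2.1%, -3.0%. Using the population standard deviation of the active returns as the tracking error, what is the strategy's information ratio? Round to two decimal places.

r̄ = (5.5 + 1.5 + 3.1 + 1.2 + 2.6 − 2.1 − 3) / 7 = 1.2571%
Σ(r − r̄)² = (5.5 − 1.2571)² + (1.5 − 1.2571)² + … = 52.6571
σ = √[52.6571 / 7] = 2.7427%
IR = r̄ / tracking error = 1.2571 / 2.7427 = 0.4583

0.46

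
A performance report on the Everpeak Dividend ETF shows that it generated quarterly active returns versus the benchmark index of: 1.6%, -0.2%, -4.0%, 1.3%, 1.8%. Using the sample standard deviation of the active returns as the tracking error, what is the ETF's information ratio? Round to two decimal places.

μ = (1.6 − 0.2 − 4 + 1.3 + 1.8) / 5 = 0.50 / 5 = 0.1000%
Σ(r − μ)² = (1.6 − 0.1000)² + (-0.2 − 0.1000)² + (-4 − 0.1000)² + … = 23.4800
σ = √[23.4800 / 4] = 2.4228%
IR = μ / tracking error = 0.1000 / 2.4228 = 0.0413

0.04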